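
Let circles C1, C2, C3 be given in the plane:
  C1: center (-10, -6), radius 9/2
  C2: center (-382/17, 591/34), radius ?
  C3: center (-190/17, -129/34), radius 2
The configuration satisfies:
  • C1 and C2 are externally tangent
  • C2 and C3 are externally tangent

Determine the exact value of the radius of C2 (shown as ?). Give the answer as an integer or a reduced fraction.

22

1. [ext C1·C2]  r_C2² + 9r_C2 − 682 = 0  ⇒  r_C2 = 22 (r>0 drops 1)
2. [ext C2·C3]  r_C2² + 4r_C2 − 572 = 0  ⇒  r_C2 = 22 (r>0 drops 1)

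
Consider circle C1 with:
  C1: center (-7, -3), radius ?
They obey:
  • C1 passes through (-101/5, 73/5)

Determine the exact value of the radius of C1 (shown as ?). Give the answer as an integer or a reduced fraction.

22

1. [C1∋P]  r_C1² − 484 = 0  ⇒  r_C1 = 22 (r>0 drops 1)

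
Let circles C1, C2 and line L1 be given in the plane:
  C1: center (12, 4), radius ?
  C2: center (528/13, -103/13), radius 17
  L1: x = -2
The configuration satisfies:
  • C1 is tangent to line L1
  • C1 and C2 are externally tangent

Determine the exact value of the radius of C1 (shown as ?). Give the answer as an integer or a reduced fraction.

1. [C1‖L1]  r_C1² − 196 = 0  ⇒  r_C1 = 14 (r>0 drops 1)
2. [ext C1·C2]  r_C1² + 34r_C1 − 672 = 0  ⇒  r_C1 = 14 (r>0 drops 1)

14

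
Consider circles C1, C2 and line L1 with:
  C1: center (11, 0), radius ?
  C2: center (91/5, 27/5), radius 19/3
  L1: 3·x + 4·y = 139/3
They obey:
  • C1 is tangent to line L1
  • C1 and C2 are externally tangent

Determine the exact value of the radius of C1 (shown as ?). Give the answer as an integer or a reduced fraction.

1. [C1‖L1]  r_C1² − 64/9 = 0  ⇒  r_C1 = 8/3 (r>0 drops 1)
2. [ext C1·C2]  r_C1² + (38/3)r_C1 − 368/9 = 0  ⇒  r_C1 = 8/3 (r>0 drops 1)

8/3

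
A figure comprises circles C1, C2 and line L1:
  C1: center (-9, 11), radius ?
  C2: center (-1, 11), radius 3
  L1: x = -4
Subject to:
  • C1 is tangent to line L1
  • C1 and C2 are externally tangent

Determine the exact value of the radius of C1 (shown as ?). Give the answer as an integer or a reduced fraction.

1. [C1‖L1]  r_C1² − 25 = 0  ⇒  r_C1 = 5 (r>0 drops 1)
2. [ext C1·C2]  r_C1² + 6r_C1 − 55 = 0  ⇒  r_C1 = 5 (r>0 drops 1)

5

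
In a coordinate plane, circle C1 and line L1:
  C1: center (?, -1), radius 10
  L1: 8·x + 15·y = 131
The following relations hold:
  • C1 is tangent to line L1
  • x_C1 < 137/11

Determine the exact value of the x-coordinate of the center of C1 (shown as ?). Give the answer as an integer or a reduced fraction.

-3

1. [C1‖L1]  x_C1² − (73/2)x_C1 − 237/2 = 0  ⇒  x_C1 = -3 or 79/2
2. given x_C1 < 137/11: keep -3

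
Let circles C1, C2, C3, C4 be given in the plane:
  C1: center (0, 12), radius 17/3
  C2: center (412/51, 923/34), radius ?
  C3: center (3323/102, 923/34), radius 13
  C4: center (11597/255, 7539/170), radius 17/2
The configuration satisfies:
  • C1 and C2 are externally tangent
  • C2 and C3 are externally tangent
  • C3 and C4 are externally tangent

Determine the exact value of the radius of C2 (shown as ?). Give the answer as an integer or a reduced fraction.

1. [ext C1·C2]  r_C2² + (34/3)r_C2 − 3151/12 = 0  ⇒  r_C2 = 23/2 (r>0 drops 1)
2. [ext C2·C3]  r_C2² + 26r_C2 − 1725/4 = 0  ⇒  r_C2 = 23/2 (r>0 drops 1)

23/2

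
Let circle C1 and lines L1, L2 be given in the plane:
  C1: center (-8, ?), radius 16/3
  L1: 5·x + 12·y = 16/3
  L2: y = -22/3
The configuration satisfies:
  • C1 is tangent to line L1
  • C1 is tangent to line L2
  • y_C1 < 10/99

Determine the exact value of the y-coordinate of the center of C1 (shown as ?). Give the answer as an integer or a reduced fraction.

1. [C1‖L1]  y_C1² − (68/9)y_C1 − 172/9 = 0  ⇒  y_C1 = -2 or 86/9
2. [C1‖L2]  y_C1² + (44/3)y_C1 + 76/3 = 0  ⇒  y_C1 = -38/3 or -2

-2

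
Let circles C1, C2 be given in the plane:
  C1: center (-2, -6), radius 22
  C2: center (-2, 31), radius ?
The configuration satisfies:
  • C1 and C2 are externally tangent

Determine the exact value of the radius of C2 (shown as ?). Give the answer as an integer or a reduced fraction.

15

1. [ext C1·C2]  r_C2² + 44r_C2 − 885 = 0  ⇒  r_C2 = 15 (r>0 drops 1)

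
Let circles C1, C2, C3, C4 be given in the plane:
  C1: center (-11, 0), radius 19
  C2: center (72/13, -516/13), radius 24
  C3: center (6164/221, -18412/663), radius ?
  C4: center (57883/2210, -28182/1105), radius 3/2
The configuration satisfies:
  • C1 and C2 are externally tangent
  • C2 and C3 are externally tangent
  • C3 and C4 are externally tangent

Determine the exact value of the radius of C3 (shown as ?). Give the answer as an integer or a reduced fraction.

4/3

1. [ext C2·C3]  r_C3² + 48r_C3 − 592/9 = 0  ⇒  r_C3 = 4/3 (r>0 drops 1)
2. [ext C3·C4]  r_C3² + 3r_C3 − 52/9 = 0  ⇒  r_C3 = 4/3 (r>0 drops 1)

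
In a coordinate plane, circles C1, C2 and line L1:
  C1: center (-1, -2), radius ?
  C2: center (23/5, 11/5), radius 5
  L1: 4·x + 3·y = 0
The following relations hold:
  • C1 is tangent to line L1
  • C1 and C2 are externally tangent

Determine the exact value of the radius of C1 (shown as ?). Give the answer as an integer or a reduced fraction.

2

1. [C1‖L1]  r_C1² − 4 = 0  ⇒  r_C1 = 2 (r>0 drops 1)
2. [ext C1·C2]  r_C1² + 10r_C1 − 24 = 0  ⇒  r_C1 = 2 (r>0 drops 1)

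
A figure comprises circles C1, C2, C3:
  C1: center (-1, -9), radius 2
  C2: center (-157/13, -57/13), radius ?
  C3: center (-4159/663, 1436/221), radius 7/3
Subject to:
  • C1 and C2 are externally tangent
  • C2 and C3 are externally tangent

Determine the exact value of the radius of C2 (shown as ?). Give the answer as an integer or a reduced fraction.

1. [ext C1·C2]  r_C2² + 4r_C2 − 140 = 0  ⇒  r_C2 = 10 (r>0 drops 1)
2. [ext C2·C3]  r_C2² + (14/3)r_C2 − 440/3 = 0  ⇒  r_C2 = 10 (r>0 drops 1)

10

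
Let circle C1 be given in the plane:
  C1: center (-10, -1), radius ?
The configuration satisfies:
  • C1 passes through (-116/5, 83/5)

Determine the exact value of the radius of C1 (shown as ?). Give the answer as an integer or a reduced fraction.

1. [C1∋P]  r_C1² − 484 = 0  ⇒  r_C1 = 22 (r>0 drops 1)

22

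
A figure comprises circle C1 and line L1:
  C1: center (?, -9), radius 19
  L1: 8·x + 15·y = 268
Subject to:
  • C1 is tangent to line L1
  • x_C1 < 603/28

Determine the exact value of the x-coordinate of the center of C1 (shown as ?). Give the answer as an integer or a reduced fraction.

10

1. [C1‖L1]  x_C1² − (403/4)x_C1 + 1815/2 = 0  ⇒  x_C1 = 10 or 363/4
2. given x_C1 < 603/28: keep 10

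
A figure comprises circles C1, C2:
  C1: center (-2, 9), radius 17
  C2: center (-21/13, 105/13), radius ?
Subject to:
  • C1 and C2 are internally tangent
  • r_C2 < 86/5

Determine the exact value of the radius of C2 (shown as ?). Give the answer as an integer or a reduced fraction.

1. [int C1,C2]  r_C2² − 34r_C2 + 288 = 0  ⇒  r_C2 = 16 or 18
2. given r_C2 < 86/5: keep 16

16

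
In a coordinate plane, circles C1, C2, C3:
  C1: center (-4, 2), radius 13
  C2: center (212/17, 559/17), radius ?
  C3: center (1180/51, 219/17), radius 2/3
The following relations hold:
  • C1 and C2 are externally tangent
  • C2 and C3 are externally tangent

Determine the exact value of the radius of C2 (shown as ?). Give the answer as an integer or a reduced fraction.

22

1. [ext C1·C2]  r_C2² + 26r_C2 − 1056 = 0  ⇒  r_C2 = 22 (r>0 drops 1)
2. [ext C2·C3]  r_C2² + (4/3)r_C2 − 1540/3 = 0  ⇒  r_C2 = 22 (r>0 drops 1)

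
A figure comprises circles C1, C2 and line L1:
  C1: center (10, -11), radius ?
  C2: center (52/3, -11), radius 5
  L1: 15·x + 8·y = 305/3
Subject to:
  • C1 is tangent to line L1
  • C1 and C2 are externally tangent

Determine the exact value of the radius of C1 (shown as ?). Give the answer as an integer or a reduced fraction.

7/3

1. [C1‖L1]  r_C1² − 49/9 = 0  ⇒  r_C1 = 7/3 (r>0 drops 1)
2. [ext C1·C2]  r_C1² + 10r_C1 − 259/9 = 0  ⇒  r_C1 = 7/3 (r>0 drops 1)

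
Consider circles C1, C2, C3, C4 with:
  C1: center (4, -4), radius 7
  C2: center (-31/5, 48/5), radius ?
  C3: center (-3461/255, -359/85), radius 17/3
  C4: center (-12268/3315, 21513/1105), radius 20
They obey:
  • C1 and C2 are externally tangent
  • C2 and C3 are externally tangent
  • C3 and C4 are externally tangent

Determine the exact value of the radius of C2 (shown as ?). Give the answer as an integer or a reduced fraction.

1. [ext C1·C2]  r_C2² + 14r_C2 − 240 = 0  ⇒  r_C2 = 10 (r>0 drops 1)
2. [ext C2·C3]  r_C2² + (34/3)r_C2 − 640/3 = 0  ⇒  r_C2 = 10 (r>0 drops 1)

10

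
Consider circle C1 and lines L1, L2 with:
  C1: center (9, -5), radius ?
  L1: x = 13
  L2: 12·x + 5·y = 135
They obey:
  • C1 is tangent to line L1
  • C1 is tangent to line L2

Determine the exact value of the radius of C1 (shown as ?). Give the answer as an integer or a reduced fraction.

1. [C1‖L1]  r_C1² − 16 = 0  ⇒  r_C1 = 4 (r>0 drops 1)
2. [C1‖L2]  r_C1² − 16 = 0  ⇒  r_C1 = 4 (r>0 drops 1)

4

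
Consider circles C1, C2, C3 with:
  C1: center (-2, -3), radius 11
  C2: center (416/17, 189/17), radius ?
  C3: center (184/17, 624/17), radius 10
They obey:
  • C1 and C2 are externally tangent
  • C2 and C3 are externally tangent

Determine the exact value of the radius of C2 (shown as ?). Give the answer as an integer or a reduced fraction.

19

1. [ext C1·C2]  r_C2² + 22r_C2 − 779 = 0  ⇒  r_C2 = 19 (r>0 drops 1)
2. [ext C2·C3]  r_C2² + 20r_C2 − 741 = 0  ⇒  r_C2 = 19 (r>0 drops 1)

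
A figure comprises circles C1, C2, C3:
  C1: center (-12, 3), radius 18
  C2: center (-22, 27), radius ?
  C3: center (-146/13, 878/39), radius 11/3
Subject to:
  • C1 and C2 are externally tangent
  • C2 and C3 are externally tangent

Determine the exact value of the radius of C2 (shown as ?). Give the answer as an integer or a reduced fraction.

1. [ext C1·C2]  r_C2² + 36r_C2 − 352 = 0  ⇒  r_C2 = 8 (r>0 drops 1)
2. [ext C2·C3]  r_C2² + (22/3)r_C2 − 368/3 = 0  ⇒  r_C2 = 8 (r>0 drops 1)

8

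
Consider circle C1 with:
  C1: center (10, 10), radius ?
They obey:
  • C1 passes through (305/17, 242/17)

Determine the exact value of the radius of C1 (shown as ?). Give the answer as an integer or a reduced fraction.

1. [C1∋P]  r_C1² − 81 = 0  ⇒  r_C1 = 9 (r>0 drops 1)

9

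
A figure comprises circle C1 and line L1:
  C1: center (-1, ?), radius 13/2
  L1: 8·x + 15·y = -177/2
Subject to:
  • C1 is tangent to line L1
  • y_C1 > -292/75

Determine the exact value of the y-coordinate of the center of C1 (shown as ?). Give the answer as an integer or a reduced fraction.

1. [C1‖L1]  y_C1² + (161/15)y_C1 − 382/15 = 0  ⇒  y_C1 = -191/15 or 2
2. given y_C1 > -292/75: keep 2

2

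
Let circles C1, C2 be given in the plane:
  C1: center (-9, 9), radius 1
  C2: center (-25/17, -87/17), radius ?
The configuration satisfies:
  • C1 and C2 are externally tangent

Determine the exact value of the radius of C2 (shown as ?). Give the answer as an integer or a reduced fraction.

1. [ext C1·C2]  r_C2² + 2r_C2 − 255 = 0  ⇒  r_C2 = 15 (r>0 drops 1)

15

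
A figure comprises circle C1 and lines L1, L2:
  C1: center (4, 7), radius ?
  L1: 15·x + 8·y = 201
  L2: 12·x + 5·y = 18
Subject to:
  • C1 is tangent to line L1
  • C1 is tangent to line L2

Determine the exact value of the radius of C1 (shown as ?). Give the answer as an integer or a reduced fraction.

1. [C1‖L1]  r_C1² − 25 = 0  ⇒  r_C1 = 5 (r>0 drops 1)
2. [C1‖L2]  r_C1² − 25 = 0  ⇒  r_C1 = 5 (r>0 drops 1)

5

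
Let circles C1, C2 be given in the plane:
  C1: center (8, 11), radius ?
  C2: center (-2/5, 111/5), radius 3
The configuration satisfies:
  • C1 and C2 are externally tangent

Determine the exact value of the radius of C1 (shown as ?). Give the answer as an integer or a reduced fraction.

11

1. [ext C1·C2]  r_C1² + 6r_C1 − 187 = 0  ⇒  r_C1 = 11 (r>0 drops 1)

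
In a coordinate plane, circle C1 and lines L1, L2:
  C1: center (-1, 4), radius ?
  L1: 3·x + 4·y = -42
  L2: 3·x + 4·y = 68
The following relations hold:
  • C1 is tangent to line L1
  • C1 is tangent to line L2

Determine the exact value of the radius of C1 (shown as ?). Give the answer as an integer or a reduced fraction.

11

1. [C1‖L1]  r_C1² − 121 = 0  ⇒  r_C1 = 11 (r>0 drops 1)
2. [C1‖L2]  r_C1² − 121 = 0  ⇒  r_C1 = 11 (r>0 drops 1)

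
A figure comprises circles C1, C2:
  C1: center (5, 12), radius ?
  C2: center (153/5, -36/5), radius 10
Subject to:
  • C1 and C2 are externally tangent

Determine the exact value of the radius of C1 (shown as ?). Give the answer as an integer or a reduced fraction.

22

1. [ext C1·C2]  r_C1² + 20r_C1 − 924 = 0  ⇒  r_C1 = 22 (r>0 drops 1)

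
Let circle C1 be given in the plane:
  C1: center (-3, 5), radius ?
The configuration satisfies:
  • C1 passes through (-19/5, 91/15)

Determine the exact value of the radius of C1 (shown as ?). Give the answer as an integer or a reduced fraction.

1. [C1∋P]  r_C1² − 16/9 = 0  ⇒  r_C1 = 4/3 (r>0 drops 1)

4/3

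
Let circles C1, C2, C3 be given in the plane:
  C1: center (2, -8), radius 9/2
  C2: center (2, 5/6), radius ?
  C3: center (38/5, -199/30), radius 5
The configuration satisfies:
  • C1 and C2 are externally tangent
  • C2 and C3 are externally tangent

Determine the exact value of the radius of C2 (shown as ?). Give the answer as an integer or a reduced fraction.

13/3

1. [ext C1·C2]  r_C2² + 9r_C2 − 520/9 = 0  ⇒  r_C2 = 13/3 (r>0 drops 1)
2. [ext C2·C3]  r_C2² + 10r_C2 − 559/9 = 0  ⇒  r_C2 = 13/3 (r>0 drops 1)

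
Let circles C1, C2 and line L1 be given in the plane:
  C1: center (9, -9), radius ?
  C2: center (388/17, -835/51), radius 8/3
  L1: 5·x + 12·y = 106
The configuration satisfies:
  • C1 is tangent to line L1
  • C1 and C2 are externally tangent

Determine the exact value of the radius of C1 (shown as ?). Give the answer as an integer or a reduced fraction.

1. [C1‖L1]  r_C1² − 169 = 0  ⇒  r_C1 = 13 (r>0 drops 1)
2. [ext C1·C2]  r_C1² + (16/3)r_C1 − 715/3 = 0  ⇒  r_C1 = 13 (r>0 drops 1)

13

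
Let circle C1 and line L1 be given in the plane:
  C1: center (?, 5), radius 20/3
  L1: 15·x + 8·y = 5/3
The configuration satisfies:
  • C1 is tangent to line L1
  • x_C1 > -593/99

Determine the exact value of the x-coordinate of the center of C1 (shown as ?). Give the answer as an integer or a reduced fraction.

5

1. [C1‖L1]  x_C1² + (46/9)x_C1 − 455/9 = 0  ⇒  x_C1 = -91/9 or 5
2. given x_C1 > -593/99: keep 5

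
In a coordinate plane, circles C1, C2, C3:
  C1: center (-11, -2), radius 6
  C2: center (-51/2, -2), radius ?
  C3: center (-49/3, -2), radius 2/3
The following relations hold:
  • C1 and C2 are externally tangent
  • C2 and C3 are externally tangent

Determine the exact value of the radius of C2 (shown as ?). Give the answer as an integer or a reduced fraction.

17/2

1. [ext C1·C2]  r_C2² + 12r_C2 − 697/4 = 0  ⇒  r_C2 = 17/2 (r>0 drops 1)
2. [ext C2·C3]  r_C2² + (4/3)r_C2 − 1003/12 = 0  ⇒  r_C2 = 17/2 (r>0 drops 1)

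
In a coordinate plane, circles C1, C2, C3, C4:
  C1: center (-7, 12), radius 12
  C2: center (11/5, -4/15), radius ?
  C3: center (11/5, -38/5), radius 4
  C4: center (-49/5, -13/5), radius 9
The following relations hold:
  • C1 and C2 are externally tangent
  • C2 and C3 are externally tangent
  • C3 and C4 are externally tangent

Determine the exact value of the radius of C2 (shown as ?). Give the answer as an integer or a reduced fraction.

1. [ext C1·C2]  r_C2² + 24r_C2 − 820/9 = 0  ⇒  r_C2 = 10/3 (r>0 drops 1)
2. [ext C2·C3]  r_C2² + 8r_C2 − 340/9 = 0  ⇒  r_C2 = 10/3 (r>0 drops 1)

10/3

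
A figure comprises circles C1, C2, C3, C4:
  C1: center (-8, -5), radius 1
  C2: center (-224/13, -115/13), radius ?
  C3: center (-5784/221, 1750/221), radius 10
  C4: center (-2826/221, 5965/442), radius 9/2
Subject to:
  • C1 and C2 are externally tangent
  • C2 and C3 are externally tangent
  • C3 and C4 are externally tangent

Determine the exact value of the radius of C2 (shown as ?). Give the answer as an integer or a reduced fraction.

1. [ext C1·C2]  r_C2² + 2r_C2 − 99 = 0  ⇒  r_C2 = 9 (r>0 drops 1)
2. [ext C2·C3]  r_C2² + 20r_C2 − 261 = 0  ⇒  r_C2 = 9 (r>0 drops 1)

9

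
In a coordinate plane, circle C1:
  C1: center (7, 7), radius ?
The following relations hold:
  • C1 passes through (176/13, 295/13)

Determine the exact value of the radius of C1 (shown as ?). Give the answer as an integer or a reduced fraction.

17

1. [C1∋P]  r_C1² − 289 = 0  ⇒  r_C1 = 17 (r>0 drops 1)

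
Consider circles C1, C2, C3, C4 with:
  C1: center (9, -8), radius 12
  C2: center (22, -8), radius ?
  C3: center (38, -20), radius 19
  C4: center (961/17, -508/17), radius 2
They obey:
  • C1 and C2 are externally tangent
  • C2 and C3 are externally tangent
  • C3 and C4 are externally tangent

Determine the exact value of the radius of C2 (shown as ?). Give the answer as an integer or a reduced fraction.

1. [ext C1·C2]  r_C2² + 24r_C2 − 25 = 0  ⇒  r_C2 = 1 (r>0 drops 1)
2. [ext C2·C3]  r_C2² + 38r_C2 − 39 = 0  ⇒  r_C2 = 1 (r>0 drops 1)

1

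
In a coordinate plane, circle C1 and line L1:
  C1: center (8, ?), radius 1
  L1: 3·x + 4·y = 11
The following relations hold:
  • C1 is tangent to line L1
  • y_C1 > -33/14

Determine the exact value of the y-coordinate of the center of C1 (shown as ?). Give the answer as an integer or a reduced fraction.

1. [C1‖L1]  y_C1² + (13/2)y_C1 + 9 = 0  ⇒  y_C1 = -9/2 or -2
2. given y_C1 > -33/14: keep -2

-2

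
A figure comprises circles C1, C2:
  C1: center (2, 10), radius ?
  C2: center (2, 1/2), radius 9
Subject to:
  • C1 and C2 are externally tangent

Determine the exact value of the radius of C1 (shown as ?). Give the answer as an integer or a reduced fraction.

1. [ext C1·C2]  r_C1² + 18r_C1 − 37/4 = 0  ⇒  r_C1 = 1/2 (r>0 drops 1)

1/2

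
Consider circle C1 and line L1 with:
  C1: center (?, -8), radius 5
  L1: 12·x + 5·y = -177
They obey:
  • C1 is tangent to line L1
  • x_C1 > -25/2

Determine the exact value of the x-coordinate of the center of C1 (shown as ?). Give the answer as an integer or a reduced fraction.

-6

1. [C1‖L1]  x_C1² + (137/6)x_C1 + 101 = 0  ⇒  x_C1 = -101/6 or -6
2. given x_C1 > -25/2: keep -6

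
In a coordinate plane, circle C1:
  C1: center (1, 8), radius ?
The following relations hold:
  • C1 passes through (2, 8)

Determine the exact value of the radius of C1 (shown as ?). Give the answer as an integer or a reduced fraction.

1

1. [C1∋P]  r_C1² − 1 = 0  ⇒  r_C1 = 1 (r>0 drops 1)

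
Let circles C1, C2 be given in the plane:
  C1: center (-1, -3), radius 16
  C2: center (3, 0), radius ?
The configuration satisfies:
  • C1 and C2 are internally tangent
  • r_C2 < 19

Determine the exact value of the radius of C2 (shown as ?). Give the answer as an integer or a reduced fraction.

1. [int C1,C2]  r_C2² − 32r_C2 + 231 = 0  ⇒  r_C2 = 11 or 21
2. given r_C2 < 19: keep 11

11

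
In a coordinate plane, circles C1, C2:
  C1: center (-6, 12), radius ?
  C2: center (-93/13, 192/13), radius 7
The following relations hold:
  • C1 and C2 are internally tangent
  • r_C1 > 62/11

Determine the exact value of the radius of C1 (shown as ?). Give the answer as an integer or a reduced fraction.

1. [int C1,C2]  r_C1² − 14r_C1 + 40 = 0  ⇒  r_C1 = 4 or 10
2. given r_C1 > 62/11: keep 10

10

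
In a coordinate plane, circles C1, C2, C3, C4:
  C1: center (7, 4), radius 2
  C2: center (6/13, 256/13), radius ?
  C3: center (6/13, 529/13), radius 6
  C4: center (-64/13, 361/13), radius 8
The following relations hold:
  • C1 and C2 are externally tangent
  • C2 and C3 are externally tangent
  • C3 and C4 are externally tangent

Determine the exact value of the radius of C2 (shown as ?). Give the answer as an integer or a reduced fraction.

1. [ext C1·C2]  r_C2² + 4r_C2 − 285 = 0  ⇒  r_C2 = 15 (r>0 drops 1)
2. [ext C2·C3]  r_C2² + 12r_C2 − 405 = 0  ⇒  r_C2 = 15 (r>0 drops 1)

15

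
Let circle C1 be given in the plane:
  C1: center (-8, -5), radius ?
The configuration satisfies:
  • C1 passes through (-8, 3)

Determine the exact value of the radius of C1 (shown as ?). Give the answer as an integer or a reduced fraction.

8

1. [C1∋P]  r_C1² − 64 = 0  ⇒  r_C1 = 8 (r>0 drops 1)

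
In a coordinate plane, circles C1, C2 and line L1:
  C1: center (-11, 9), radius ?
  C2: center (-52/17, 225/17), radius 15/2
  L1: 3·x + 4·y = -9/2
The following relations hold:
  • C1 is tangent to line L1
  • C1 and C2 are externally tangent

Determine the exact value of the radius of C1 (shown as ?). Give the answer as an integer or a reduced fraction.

1. [C1‖L1]  r_C1² − 9/4 = 0  ⇒  r_C1 = 3/2 (r>0 drops 1)
2. [ext C1·C2]  r_C1² + 15r_C1 − 99/4 = 0  ⇒  r_C1 = 3/2 (r>0 drops 1)

3/2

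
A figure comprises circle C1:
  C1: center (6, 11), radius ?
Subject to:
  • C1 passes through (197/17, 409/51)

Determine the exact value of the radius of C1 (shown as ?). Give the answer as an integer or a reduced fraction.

19/3

1. [C1∋P]  r_C1² − 361/9 = 0  ⇒  r_C1 = 19/3 (r>0 drops 1)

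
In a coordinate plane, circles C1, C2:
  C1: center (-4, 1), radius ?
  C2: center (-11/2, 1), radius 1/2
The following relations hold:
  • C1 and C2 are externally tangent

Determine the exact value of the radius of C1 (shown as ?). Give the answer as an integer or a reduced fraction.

1. [ext C1·C2]  r_C1² + 1r_C1 − 2 = 0  ⇒  r_C1 = 1 (r>0 drops 1)

1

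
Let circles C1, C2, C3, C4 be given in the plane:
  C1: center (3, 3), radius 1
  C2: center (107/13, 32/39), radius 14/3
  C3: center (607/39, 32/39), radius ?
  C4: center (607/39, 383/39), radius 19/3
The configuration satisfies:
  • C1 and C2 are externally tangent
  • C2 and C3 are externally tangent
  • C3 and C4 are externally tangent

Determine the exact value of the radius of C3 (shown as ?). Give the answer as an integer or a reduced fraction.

8/3

1. [ext C2·C3]  r_C3² + (28/3)r_C3 − 32 = 0  ⇒  r_C3 = 8/3 (r>0 drops 1)
2. [ext C3·C4]  r_C3² + (38/3)r_C3 − 368/9 = 0  ⇒  r_C3 = 8/3 (r>0 drops 1)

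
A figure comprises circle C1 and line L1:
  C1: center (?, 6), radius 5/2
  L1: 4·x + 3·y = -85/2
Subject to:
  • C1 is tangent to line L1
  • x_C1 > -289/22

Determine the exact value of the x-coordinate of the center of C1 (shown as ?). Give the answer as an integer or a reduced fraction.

1. [C1‖L1]  x_C1² + (121/4)x_C1 + 219 = 0  ⇒  x_C1 = -73/4 or -12
2. given x_C1 > -289/22: keep -12

-12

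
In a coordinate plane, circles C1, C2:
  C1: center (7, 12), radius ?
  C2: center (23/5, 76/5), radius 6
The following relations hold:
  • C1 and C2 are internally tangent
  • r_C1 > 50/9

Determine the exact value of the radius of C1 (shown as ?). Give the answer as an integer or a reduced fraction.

1. [int C1,C2]  r_C1² − 12r_C1 + 20 = 0  ⇒  r_C1 = 2 or 10
2. given r_C1 > 50/9: keep 10

10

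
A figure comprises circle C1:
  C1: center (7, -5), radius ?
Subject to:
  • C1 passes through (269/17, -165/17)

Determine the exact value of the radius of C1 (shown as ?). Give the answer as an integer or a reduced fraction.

1. [C1∋P]  r_C1² − 100 = 0  ⇒  r_C1 = 10 (r>0 drops 1)

10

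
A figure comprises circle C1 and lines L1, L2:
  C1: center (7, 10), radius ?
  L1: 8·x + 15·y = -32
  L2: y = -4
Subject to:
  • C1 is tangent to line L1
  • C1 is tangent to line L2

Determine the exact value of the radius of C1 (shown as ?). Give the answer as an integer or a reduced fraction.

1. [C1‖L1]  r_C1² − 196 = 0  ⇒  r_C1 = 14 (r>0 drops 1)
2. [C1‖L2]  r_C1² − 196 = 0  ⇒  r_C1 = 14 (r>0 drops 1)

14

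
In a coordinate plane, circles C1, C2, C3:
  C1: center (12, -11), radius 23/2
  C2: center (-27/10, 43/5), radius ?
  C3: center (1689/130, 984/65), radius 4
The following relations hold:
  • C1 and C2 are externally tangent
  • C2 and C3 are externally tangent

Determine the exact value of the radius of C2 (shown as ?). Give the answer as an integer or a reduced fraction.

1. [ext C1·C2]  r_C2² + 23r_C2 − 468 = 0  ⇒  r_C2 = 13 (r>0 drops 1)
2. [ext C2·C3]  r_C2² + 8r_C2 − 273 = 0  ⇒  r_C2 = 13 (r>0 drops 1)

13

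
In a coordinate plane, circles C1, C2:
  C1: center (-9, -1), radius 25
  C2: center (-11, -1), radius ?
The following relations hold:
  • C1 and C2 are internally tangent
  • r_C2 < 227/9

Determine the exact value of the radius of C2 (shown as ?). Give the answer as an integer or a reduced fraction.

23

1. [int C1,C2]  r_C2² − 50r_C2 + 621 = 0  ⇒  r_C2 = 23 or 27
2. given r_C2 < 227/9: keep 23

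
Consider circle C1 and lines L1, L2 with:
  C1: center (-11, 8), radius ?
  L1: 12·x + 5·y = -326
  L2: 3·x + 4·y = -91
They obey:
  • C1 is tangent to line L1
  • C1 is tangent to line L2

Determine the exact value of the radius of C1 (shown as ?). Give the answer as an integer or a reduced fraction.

1. [C1‖L1]  r_C1² − 324 = 0  ⇒  r_C1 = 18 (r>0 drops 1)
2. [C1‖L2]  r_C1² − 324 = 0  ⇒  r_C1 = 18 (r>0 drops 1)

18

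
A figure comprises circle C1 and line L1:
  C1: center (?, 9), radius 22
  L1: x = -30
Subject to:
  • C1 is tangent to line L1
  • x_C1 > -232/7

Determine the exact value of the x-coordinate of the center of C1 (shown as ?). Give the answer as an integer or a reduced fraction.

-8

1. [C1‖L1]  x_C1² + 60x_C1 + 416 = 0  ⇒  x_C1 = -52 or -8
2. given x_C1 > -232/7: keep -8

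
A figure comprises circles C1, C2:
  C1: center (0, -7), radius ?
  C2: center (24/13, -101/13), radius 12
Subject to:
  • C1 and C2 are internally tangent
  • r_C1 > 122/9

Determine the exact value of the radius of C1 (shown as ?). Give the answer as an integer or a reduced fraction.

1. [int C1,C2]  r_C1² − 24r_C1 + 140 = 0  ⇒  r_C1 = 10 or 14
2. given r_C1 > 122/9: keep 14

14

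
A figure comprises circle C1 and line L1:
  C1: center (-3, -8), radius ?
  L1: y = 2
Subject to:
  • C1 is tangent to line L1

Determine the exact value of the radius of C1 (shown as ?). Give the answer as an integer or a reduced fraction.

10

1. [C1‖L1]  r_C1² − 100 = 0  ⇒  r_C1 = 10 (r>0 drops 1)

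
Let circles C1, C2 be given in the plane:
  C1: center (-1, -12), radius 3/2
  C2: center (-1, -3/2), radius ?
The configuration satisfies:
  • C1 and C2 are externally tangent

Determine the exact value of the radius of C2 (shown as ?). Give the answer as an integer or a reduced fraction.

1. [ext C1·C2]  r_C2² + 3r_C2 − 108 = 0  ⇒  r_C2 = 9 (r>0 drops 1)

9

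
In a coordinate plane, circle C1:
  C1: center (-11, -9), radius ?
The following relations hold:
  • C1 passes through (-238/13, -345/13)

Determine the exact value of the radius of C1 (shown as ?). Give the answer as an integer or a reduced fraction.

1. [C1∋P]  r_C1² − 361 = 0  ⇒  r_C1 = 19 (r>0 drops 1)

19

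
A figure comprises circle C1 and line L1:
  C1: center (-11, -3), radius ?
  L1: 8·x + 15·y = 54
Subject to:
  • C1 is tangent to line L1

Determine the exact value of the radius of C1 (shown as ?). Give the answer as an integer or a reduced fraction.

1. [C1‖L1]  r_C1² − 121 = 0  ⇒  r_C1 = 11 (r>0 drops 1)

11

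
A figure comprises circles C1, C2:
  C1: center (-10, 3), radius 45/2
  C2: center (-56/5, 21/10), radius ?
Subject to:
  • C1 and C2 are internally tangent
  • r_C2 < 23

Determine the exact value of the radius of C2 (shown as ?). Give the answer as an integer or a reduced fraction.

21

1. [int C1,C2]  r_C2² − 45r_C2 + 504 = 0  ⇒  r_C2 = 21 or 24
2. given r_C2 < 23: keep 21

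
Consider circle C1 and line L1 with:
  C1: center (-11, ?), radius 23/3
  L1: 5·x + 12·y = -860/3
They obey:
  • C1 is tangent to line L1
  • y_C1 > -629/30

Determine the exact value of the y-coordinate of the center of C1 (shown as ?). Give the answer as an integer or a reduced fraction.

1. [C1‖L1]  y_C1² + (695/18)y_C1 + 5467/18 = 0  ⇒  y_C1 = -497/18 or -11
2. given y_C1 > -629/30: keep -11

-11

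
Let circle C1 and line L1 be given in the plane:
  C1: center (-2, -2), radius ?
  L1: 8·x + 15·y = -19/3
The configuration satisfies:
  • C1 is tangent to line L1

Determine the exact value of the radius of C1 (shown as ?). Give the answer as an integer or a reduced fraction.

7/3

1. [C1‖L1]  r_C1² − 49/9 = 0  ⇒  r_C1 = 7/3 (r>0 drops 1)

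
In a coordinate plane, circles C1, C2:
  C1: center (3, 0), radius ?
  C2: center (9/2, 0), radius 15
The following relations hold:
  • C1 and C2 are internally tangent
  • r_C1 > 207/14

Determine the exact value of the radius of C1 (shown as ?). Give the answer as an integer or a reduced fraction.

1. [int C1,C2]  r_C1² − 30r_C1 + 891/4 = 0  ⇒  r_C1 = 27/2 or 33/2
2. given r_C1 > 207/14: keep 33/2

33/2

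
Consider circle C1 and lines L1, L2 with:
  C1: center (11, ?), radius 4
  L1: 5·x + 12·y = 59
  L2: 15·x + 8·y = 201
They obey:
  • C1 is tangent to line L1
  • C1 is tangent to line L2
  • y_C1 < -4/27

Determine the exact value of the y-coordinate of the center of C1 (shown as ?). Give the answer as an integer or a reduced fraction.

-4

1. [C1‖L1]  y_C1² − (2/3)y_C1 − 56/3 = 0  ⇒  y_C1 = -4 or 14/3
2. [C1‖L2]  y_C1² − 9y_C1 − 52 = 0  ⇒  y_C1 = -4 or 13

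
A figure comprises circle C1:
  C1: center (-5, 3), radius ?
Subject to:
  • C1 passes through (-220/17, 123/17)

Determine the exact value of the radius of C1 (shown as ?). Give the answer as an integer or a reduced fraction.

9

1. [C1∋P]  r_C1² − 81 = 0  ⇒  r_C1 = 9 (r>0 drops 1)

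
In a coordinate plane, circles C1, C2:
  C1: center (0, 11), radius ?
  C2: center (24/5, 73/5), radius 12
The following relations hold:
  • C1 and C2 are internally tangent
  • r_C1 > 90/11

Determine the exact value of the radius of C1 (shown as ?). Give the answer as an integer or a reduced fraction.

18

1. [int C1,C2]  r_C1² − 24r_C1 + 108 = 0  ⇒  r_C1 = 6 or 18
2. given r_C1 > 90/11: keep 18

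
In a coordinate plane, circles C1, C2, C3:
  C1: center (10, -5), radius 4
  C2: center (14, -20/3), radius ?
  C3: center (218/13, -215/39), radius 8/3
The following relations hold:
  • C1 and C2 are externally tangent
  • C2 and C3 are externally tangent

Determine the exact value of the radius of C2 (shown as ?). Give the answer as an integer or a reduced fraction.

1/3

1. [ext C1·C2]  r_C2² + 8r_C2 − 25/9 = 0  ⇒  r_C2 = 1/3 (r>0 drops 1)
2. [ext C2·C3]  r_C2² + (16/3)r_C2 − 17/9 = 0  ⇒  r_C2 = 1/3 (r>0 drops 1)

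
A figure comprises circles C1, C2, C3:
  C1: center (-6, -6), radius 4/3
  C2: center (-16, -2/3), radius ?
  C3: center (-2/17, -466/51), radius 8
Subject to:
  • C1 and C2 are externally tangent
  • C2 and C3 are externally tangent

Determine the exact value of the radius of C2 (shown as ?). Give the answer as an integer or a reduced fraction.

10

1. [ext C1·C2]  r_C2² + (8/3)r_C2 − 380/3 = 0  ⇒  r_C2 = 10 (r>0 drops 1)
2. [ext C2·C3]  r_C2² + 16r_C2 − 260 = 0  ⇒  r_C2 = 10 (r>0 drops 1)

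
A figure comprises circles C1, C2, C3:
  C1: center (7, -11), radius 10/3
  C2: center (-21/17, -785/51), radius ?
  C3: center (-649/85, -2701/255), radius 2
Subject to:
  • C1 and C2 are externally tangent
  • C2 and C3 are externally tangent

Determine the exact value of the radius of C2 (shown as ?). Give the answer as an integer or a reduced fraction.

1. [ext C1·C2]  r_C2² + (20/3)r_C2 − 76 = 0  ⇒  r_C2 = 6 (r>0 drops 1)
2. [ext C2·C3]  r_C2² + 4r_C2 − 60 = 0  ⇒  r_C2 = 6 (r>0 drops 1)

6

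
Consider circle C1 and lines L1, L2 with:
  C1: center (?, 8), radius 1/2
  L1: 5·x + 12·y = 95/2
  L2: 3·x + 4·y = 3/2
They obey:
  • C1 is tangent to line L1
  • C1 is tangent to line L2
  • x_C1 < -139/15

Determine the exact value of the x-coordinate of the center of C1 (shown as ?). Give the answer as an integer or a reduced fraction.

1. [C1‖L1]  x_C1² + (97/5)x_C1 + 462/5 = 0  ⇒  x_C1 = -11 or -42/5
2. [C1‖L2]  x_C1² + (61/3)x_C1 + 308/3 = 0  ⇒  x_C1 = -11 or -28/3

-11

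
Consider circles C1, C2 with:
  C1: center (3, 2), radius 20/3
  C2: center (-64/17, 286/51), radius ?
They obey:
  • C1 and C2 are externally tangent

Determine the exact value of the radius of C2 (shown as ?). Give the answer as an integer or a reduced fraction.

1

1. [ext C1·C2]  r_C2² + (40/3)r_C2 − 43/3 = 0  ⇒  r_C2 = 1 (r>0 drops 1)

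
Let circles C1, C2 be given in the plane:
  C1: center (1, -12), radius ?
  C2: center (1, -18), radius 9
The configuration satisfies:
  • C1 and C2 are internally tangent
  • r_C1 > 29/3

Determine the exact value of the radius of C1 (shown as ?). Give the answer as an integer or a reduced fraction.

15

1. [int C1,C2]  r_C1² − 18r_C1 + 45 = 0  ⇒  r_C1 = 3 or 15
2. given r_C1 > 29/3: keep 15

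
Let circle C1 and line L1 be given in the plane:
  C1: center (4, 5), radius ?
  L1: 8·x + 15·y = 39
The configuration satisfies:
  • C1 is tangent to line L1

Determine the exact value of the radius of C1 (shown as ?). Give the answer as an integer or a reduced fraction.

1. [C1‖L1]  r_C1² − 16 = 0  ⇒  r_C1 = 4 (r>0 drops 1)

4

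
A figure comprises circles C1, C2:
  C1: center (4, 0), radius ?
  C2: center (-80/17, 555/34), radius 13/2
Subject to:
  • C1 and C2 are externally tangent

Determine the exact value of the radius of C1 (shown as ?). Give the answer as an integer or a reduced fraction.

1. [ext C1·C2]  r_C1² + 13r_C1 − 300 = 0  ⇒  r_C1 = 12 (r>0 drops 1)

12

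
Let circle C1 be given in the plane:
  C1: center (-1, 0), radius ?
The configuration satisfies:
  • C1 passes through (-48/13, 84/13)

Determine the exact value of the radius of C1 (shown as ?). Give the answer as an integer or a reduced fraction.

1. [C1∋P]  r_C1² − 49 = 0  ⇒  r_C1 = 7 (r>0 drops 1)

7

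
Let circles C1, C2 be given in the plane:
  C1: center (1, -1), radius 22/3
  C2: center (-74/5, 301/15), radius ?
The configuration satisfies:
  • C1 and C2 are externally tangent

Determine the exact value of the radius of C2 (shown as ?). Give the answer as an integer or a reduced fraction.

19

1. [ext C1·C2]  r_C2² + (44/3)r_C2 − 1919/3 = 0  ⇒  r_C2 = 19 (r>0 drops 1)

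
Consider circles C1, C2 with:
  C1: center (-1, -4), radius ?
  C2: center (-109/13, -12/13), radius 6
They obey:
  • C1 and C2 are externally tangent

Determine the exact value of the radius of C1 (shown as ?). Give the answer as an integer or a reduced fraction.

1. [ext C1·C2]  r_C1² + 12r_C1 − 28 = 0  ⇒  r_C1 = 2 (r>0 drops 1)

2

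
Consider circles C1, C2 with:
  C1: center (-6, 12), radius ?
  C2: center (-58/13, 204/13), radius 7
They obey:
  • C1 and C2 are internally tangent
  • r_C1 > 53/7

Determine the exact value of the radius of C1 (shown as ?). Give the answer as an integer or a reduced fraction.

11

1. [int C1,C2]  r_C1² − 14r_C1 + 33 = 0  ⇒  r_C1 = 3 or 11
2. given r_C1 > 53/7: keep 11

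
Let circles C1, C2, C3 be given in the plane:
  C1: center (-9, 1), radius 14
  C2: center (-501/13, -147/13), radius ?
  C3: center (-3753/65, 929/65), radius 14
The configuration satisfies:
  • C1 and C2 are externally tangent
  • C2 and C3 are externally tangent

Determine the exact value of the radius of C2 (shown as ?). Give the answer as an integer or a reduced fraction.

18

1. [ext C1·C2]  r_C2² + 28r_C2 − 828 = 0  ⇒  r_C2 = 18 (r>0 drops 1)
2. [ext C2·C3]  r_C2² + 28r_C2 − 828 = 0  ⇒  r_C2 = 18 (r>0 drops 1)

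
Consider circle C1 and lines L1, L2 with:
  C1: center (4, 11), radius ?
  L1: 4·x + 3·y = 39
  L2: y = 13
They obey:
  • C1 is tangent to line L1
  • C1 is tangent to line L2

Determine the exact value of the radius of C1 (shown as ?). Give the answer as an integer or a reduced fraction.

1. [C1‖L1]  r_C1² − 4 = 0  ⇒  r_C1 = 2 (r>0 drops 1)
2. [C1‖L2]  r_C1² − 4 = 0  ⇒  r_C1 = 2 (r>0 drops 1)

2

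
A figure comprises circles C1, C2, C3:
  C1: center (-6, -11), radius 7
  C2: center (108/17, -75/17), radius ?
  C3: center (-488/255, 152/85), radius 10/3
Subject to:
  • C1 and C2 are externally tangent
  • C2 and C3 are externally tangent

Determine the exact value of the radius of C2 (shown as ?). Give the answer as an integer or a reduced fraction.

7

1. [ext C1·C2]  r_C2² + 14r_C2 − 147 = 0  ⇒  r_C2 = 7 (r>0 drops 1)
2. [ext C2·C3]  r_C2² + (20/3)r_C2 − 287/3 = 0  ⇒  r_C2 = 7 (r>0 drops 1)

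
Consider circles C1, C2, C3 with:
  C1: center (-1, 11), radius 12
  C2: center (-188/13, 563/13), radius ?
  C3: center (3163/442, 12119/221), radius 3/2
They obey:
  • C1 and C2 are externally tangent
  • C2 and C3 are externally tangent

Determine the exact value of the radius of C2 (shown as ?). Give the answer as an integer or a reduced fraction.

1. [ext C1·C2]  r_C2² + 24r_C2 − 1081 = 0  ⇒  r_C2 = 23 (r>0 drops 1)
2. [ext C2·C3]  r_C2² + 3r_C2 − 598 = 0  ⇒  r_C2 = 23 (r>0 drops 1)

23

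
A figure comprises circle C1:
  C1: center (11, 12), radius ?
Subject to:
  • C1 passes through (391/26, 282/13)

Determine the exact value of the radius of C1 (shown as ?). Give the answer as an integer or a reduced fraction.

21/2

1. [C1∋P]  r_C1² − 441/4 = 0  ⇒  r_C1 = 21/2 (r>0 drops 1)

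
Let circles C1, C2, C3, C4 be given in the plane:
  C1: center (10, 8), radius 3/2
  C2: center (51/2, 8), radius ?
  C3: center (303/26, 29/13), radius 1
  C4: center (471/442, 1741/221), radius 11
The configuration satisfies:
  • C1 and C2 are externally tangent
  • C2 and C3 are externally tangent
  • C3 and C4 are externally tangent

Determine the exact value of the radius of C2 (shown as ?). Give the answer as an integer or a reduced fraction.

14

1. [ext C1·C2]  r_C2² + 3r_C2 − 238 = 0  ⇒  r_C2 = 14 (r>0 drops 1)
2. [ext C2·C3]  r_C2² + 2r_C2 − 224 = 0  ⇒  r_C2 = 14 (r>0 drops 1)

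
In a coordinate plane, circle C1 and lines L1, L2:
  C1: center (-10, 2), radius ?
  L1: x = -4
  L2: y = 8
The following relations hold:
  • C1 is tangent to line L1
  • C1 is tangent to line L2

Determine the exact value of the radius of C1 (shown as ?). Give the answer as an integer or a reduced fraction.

6

1. [C1‖L1]  r_C1² − 36 = 0  ⇒  r_C1 = 6 (r>0 drops 1)
2. [C1‖L2]  r_C1² − 36 = 0  ⇒  r_C1 = 6 (r>0 drops 1)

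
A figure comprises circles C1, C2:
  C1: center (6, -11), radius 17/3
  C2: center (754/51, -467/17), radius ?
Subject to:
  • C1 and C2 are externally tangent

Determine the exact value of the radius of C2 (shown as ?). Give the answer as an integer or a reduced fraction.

1. [ext C1·C2]  r_C2² + (34/3)r_C2 − 949/3 = 0  ⇒  r_C2 = 13 (r>0 drops 1)

13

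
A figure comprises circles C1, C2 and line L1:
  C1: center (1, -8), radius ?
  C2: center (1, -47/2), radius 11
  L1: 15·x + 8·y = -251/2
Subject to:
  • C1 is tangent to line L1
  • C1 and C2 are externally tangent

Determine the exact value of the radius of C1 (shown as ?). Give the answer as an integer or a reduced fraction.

1. [C1‖L1]  r_C1² − 81/4 = 0  ⇒  r_C1 = 9/2 (r>0 drops 1)
2. [ext C1·C2]  r_C1² + 22r_C1 − 477/4 = 0  ⇒  r_C1 = 9/2 (r>0 drops 1)

9/2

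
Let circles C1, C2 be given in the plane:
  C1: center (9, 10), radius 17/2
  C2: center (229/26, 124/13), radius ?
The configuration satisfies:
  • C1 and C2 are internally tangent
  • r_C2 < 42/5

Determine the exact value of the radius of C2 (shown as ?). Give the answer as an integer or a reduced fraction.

1. [int C1,C2]  r_C2² − 17r_C2 + 72 = 0  ⇒  r_C2 = 8 or 9
2. given r_C2 < 42/5: keep 8

8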